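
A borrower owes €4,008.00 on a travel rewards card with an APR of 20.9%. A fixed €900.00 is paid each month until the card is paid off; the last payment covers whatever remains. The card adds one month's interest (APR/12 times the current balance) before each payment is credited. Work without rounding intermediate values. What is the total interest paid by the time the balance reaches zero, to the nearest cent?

Monthly rate r = 20.9%/12 = 1.74167% = 0.0174167.
Payoff takes n = ⌈−ln(1 − rB₀/P)/ln(1+r)⌉ = ⌈4.676⌉ = 5 payments; the last is €609.90.
Total paid = 4·€900.00 + €609.90 = €4,209.90.
Total interest = total paid − principal = €4,209.90 − €4,008.00 = €201.90.

€201.90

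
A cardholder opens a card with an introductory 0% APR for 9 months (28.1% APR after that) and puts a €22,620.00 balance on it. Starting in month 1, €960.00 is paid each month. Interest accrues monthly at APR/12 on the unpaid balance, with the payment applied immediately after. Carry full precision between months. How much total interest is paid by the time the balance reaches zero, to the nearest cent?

€3,316.74

Promo months 1–9 at r₀ = 0%/12 = 0; months 10+ at r₁ = 28.1%/12 = 0.0234167.
After month 9 (no interest yet): B = €22,620.00 − 9·€960.00 = €13,980.00.
Then at r₁ with €960.00/mo: n₂ = −ln(1 − r₁·B/P)/ln(1+r₁) ≈ 18.02 → 19 more payments.
Total paid = 27·€960.00 + €16.74 = €25,936.74; interest = €25,936.74 − €22,620.00 = €3,316.74.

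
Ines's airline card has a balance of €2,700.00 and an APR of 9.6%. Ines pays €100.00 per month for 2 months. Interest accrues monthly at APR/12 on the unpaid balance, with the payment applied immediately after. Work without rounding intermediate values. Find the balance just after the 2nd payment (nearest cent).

€2,542.57

Monthly rate r = 9.6%/12 = 0.8% = 0.008.
Each month: B ← B·(1+r) − €100.00.
Month 1: interest €21.60; balance after payment €2,621.60.
Month 2: interest €20.97; balance after payment €2,542.57.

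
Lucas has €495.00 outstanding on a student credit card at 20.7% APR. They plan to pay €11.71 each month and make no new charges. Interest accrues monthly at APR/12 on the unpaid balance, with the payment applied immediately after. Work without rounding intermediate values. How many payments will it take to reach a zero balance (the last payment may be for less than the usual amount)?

77 payments

Monthly rate r = 20.7%/12 = 1.725% = 0.01725.
Recurrence: B ← B·(1+r) − €11.71.
Month 1: interest €8.54; balance after payment €491.83.
Month 2: interest €8.48; balance after payment €488.60.
Closed form: n = −ln(1 − rB₀/P)/ln(1+r) = −ln(0.27082)/ln(1.01725) ≈ 76.380, so the balance reaches zero during payment 77.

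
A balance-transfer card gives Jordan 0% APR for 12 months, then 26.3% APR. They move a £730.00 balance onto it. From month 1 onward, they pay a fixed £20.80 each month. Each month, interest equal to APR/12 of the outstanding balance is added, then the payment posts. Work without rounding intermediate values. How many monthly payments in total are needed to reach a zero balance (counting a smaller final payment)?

Promo months 1–12 at r₀ = 0%/12 = 0; months 13+ at r₁ = 26.3%/12 = 0.0219167.
After month 12 (no interest yet): B = £730.00 − 12·£20.80 = £480.40.
Then at r₁ with £20.80/mo: n₂ = −ln(1 − r₁·B/P)/ln(1+r₁) ≈ 32.55 → 33 more payments.

45 payments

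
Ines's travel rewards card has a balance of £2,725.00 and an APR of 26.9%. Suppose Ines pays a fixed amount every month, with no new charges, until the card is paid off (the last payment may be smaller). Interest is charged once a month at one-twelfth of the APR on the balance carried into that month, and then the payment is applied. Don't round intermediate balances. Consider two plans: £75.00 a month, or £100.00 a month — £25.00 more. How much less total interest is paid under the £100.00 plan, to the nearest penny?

£1,441.44

Monthly rate r = 26.9%/12 = 2.24167% = 0.0224167.
At £75.00/mo: n = ⌈−ln(1 − rB₀/P)/ln(1+r)⌉ = 76 payments (last £73.99); total interest = total paid − £2,725.00 = £2,973.99.
At £100.00/mo: 43 payments (last £57.55); total interest £1,532.55.
Interest saved = £2,973.99 − £1,532.55 = £1,441.44.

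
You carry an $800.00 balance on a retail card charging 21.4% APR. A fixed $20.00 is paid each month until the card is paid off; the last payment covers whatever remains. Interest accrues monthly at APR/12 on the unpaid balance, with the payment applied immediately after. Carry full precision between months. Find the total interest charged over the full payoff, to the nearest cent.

Monthly rate r = 21.4%/12 = 1.78333% = 0.0178333.
Payoff takes n = ⌈−ln(1 − rB₀/P)/ln(1+r)⌉ = ⌈70.685⌉ = 71 payments; the last is $13.73.
Total paid = 70·$20.00 + $13.73 = $1,413.73.
Total interest = total paid − principal = $1,413.73 − $800.00 = $613.73.

$613.73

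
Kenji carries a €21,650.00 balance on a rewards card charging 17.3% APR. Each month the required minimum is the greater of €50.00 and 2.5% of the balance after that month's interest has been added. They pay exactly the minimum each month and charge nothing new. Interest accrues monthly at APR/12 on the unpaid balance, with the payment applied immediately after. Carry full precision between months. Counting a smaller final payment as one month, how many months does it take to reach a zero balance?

277 months

Monthly rate r = 17.3%/12 = 1.44167% = 0.0144167.
While 2.5% of the post-interest balance exceeds €50.00, each month B ← (B·(1+r))·(1 − 0.025), i.e. B shrinks by the factor (1+r)·0.975 = 0.98906.
This holds for months 1–218. Entering month 219 the balance is €1,966.23; 2.5% of the post-interest balance is now below €50.00, so the flat €50.00 minimum applies from here.
From month 219 a fixed €50.00 at rate r clears €1,966.23 in 59 more payments. Total: 218 + 59 = 277 months.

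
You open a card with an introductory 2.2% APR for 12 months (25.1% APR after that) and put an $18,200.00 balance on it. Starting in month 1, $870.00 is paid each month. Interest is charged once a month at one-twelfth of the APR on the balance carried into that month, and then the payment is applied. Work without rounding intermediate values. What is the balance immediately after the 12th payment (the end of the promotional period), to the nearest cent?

Promo months 1–12 at r₀ = 2.2%/12 = 0.00183333; months 13+ at r₁ = 25.1%/12 = 0.0209167.
After month 12: iterate B ← B·(1+r₀) − $870.00 for 12 months → $8,058.55.

$8,058.55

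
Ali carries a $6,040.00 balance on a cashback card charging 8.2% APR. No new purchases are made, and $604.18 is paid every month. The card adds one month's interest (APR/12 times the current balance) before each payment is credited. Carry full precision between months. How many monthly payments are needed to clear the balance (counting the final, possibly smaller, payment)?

Monthly rate r = 8.2%/12 = 0.683333% = 0.00683333.
Recurrence: B ← B·(1+r) − $604.18.
Month 1: interest $41.27; balance after payment $5,477.09.
Month 2: interest $37.43; balance after payment $4,910.34.
Closed form: n = −ln(1 − rB₀/P)/ln(1+r) = −ln(0.93169)/ln(1.00683) ≈ 10.390, so the balance reaches zero during payment 11.

11 months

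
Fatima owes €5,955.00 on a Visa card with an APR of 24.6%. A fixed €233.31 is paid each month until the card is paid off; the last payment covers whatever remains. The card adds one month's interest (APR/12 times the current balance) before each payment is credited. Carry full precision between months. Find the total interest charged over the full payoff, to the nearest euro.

Monthly rate r = 24.6%/12 = 2.05% = 0.0205.
Payoff takes n = ⌈−ln(1 − rB₀/P)/ln(1+r)⌉ = ⌈36.503⌉ = 37 payments; the last is €117.96.
Total paid = 36·€233.31 + €117.96 = €8,517.12.
Total interest = total paid − principal = €8,517.12 − €5,955.00 = €2,562.12.

€2,562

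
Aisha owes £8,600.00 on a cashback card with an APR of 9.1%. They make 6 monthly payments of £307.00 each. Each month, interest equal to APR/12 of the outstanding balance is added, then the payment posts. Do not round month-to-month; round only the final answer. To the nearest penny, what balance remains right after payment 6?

Monthly rate r = 9.1%/12 = 0.758333% = 0.00758333.
Each month: B ← B·(1+r) − £307.00.
Month 1: interest £65.22; balance after payment £8,358.22.
Month 2: interest £63.38; balance after payment £8,114.60.
Month 3: interest £61.54; balance after payment £7,869.14.
Month 4: interest £59.67; balance after payment £7,621.81.
Month 5: interest £57.80; balance after payment £7,372.61.
Month 6: interest £55.91; balance after payment £7,121.52.

£7,121.52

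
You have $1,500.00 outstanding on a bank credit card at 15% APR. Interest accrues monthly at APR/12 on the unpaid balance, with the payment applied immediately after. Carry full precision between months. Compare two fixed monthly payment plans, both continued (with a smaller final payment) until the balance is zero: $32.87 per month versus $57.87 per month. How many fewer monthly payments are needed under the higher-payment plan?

37 fewer payments

Monthly rate r = 15%/12 = 1.25% = 0.0125.
At $32.87/mo: n = ⌈−ln(1 − rB₀/P)/ln(1+r)⌉ = 69 payments (last $0.63); total interest = total paid − $1,500.00 = $735.79.
At $57.87/mo: 32 payments (last $30.22); total interest $324.19.
Payments saved = 69 − 32 = 37.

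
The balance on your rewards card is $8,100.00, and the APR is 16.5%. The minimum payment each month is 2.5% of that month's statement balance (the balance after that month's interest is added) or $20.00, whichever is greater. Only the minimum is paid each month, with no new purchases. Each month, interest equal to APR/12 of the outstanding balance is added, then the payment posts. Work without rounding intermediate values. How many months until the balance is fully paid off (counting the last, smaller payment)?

257 months

Monthly rate r = 16.5%/12 = 1.375% = 0.01375.
While 2.5% of the post-interest balance exceeds $20.00, each month B ← (B·(1+r))·(1 − 0.025), i.e. B shrinks by the factor (1+r)·0.975 = 0.98841.
This holds for months 1–200. Entering month 201 the balance is $786.29; 2.5% of the post-interest balance is now below $20.00, so the flat $20.00 minimum applies from here.
From month 201 a fixed $20.00 at rate r clears $786.29 in 57 more payments. Total: 200 + 57 = 257 months.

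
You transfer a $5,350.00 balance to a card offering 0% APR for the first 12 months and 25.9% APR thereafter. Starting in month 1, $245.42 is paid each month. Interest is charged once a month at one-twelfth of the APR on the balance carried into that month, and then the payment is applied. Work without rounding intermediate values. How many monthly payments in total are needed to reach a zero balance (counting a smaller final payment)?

Promo months 1–12 at r₀ = 0%/12 = 0; months 13+ at r₁ = 25.9%/12 = 0.0215833.
After month 12 (no interest yet): B = $5,350.00 − 12·$245.42 = $2,404.96.
Then at r₁ with $245.42/mo: n₂ = −ln(1 − r₁·B/P)/ln(1+r₁) ≈ 11.13 → 12 more payments.

24 months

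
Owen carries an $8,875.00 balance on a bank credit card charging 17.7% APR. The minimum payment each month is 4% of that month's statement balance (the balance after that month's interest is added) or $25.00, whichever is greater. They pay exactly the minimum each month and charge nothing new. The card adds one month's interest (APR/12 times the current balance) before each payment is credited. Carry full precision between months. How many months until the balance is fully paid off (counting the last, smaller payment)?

Monthly rate r = 17.7%/12 = 1.475% = 0.01475.
While 4% of the post-interest balance exceeds $25.00, each month B ← (B·(1+r))·(1 − 0.04), i.e. B shrinks by the factor (1+r)·0.96 = 0.97416.
This holds for months 1–102. Entering month 103 the balance is $614.41; 4% of the post-interest balance is now below $25.00, so the flat $25.00 minimum applies from here.
From month 103 a fixed $25.00 at rate r clears $614.41 in 31 more payments. Total: 102 + 31 = 133 months.

133 months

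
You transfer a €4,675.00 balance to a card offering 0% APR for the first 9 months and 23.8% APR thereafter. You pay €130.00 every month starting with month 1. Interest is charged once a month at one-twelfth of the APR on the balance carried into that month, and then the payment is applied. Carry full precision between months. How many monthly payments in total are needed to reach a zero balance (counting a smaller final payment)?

48 payments

Promo months 1–9 at r₀ = 0%/12 = 0; months 10+ at r₁ = 23.8%/12 = 0.0198333.
After month 9 (no interest yet): B = €4,675.00 − 9·€130.00 = €3,505.00.
Then at r₁ with €130.00/mo: n₂ = −ln(1 − r₁·B/P)/ln(1+r₁) ≈ 38.96 → 39 more payments.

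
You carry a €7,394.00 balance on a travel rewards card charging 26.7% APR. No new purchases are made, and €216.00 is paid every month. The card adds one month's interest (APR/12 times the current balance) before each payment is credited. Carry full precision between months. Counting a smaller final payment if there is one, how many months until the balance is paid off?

Monthly rate r = 26.7%/12 = 2.225% = 0.02225.
Recurrence: B ← B·(1+r) − €216.00.
Month 1: interest €164.52; balance after payment €7,342.52.
Month 2: interest €163.37; balance after payment €7,289.89.
Closed form: n = −ln(1 − rB₀/P)/ln(1+r) = −ln(0.23835)/ln(1.02225) ≈ 65.165, so the balance reaches zero during payment 66.

66 payments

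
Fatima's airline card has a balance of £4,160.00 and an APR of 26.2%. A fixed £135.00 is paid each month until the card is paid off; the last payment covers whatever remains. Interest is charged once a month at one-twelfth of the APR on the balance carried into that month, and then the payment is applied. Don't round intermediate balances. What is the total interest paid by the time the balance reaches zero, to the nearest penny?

£2,823.02

Monthly rate r = 26.2%/12 = 2.18333% = 0.0218333.
Payoff takes n = ⌈−ln(1 − rB₀/P)/ln(1+r)⌉ = ⌈51.724⌉ = 52 payments; the last is £98.02.
Total paid = 51·£135.00 + £98.02 = £6,983.02.
Total interest = total paid − principal = £6,983.02 − £4,160.00 = £2,823.02.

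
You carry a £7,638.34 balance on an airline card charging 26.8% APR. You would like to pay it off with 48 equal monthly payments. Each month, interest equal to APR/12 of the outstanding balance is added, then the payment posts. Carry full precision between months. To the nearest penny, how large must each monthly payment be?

£260.99

Monthly rate r = 26.8%/12 = 2.23333% = 0.0223333.
Level-payment amortization: P = B₀·r / (1 − (1+r)^(−n)) = 7638.34·0.0223333 / (1 − 1.02233^(−48)).
Denominator 1 − (1+r)^(−48) = 0.653615078.
P = 170.59 / 0.653615078 ≈ 260.99.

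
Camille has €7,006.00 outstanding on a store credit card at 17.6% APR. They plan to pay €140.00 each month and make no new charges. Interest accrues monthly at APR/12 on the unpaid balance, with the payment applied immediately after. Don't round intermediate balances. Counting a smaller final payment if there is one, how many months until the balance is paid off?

91 months

Monthly rate r = 17.6%/12 = 1.46667% = 0.0146667.
Recurrence: B ← B·(1+r) − €140.00.
Month 1: interest €102.75; balance after payment €6,968.75.
Month 2: interest €102.21; balance after payment €6,930.96.
Closed form: n = −ln(1 − rB₀/P)/ln(1+r) = −ln(0.26604)/ln(1.01467) ≈ 90.941, so the balance reaches zero during payment 91.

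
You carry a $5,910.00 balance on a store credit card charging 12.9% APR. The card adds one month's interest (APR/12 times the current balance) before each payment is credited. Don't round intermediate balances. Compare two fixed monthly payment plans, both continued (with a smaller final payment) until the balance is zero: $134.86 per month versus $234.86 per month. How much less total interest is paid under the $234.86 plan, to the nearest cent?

Monthly rate r = 12.9%/12 = 1.075% = 0.01075.
At $134.86/mo: n = ⌈−ln(1 − rB₀/P)/ln(1+r)⌉ = 60 payments (last $76.99); total interest = total paid − $5,910.00 = $2,123.73.
At $234.86/mo: 30 payments (last $117.31); total interest $1,018.25.
Interest saved = $2,123.73 − $1,018.25 = $1,105.48.

$1,105.48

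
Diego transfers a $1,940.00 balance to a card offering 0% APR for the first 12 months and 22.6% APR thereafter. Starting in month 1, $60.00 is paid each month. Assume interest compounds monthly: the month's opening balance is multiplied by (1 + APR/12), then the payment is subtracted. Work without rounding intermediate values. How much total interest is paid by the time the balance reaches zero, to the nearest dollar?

Promo months 1–12 at r₀ = 0%/12 = 0; months 13+ at r₁ = 22.6%/12 = 0.0188333.
After month 12 (no interest yet): B = $1,940.00 − 12·$60.00 = $1,220.00.
Then at r₁ with $60.00/mo: n₂ = −ln(1 − r₁·B/P)/ln(1+r₁) ≈ 25.88 → 26 more payments.
Total paid = 37·$60.00 + $52.61 = $2,272.61; interest = $2,272.61 − $1,940.00 = $332.61.

$333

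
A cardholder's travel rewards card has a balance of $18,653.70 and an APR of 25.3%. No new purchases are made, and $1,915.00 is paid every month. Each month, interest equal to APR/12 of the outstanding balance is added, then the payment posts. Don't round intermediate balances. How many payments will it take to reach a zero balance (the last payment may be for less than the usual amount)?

12 payments

Monthly rate r = 25.3%/12 = 2.10833% = 0.0210833.
Recurrence: B ← B·(1+r) − $1,915.00.
Month 1: interest $393.28; balance after payment $17,131.98.
Month 2: interest $361.20; balance after payment $15,578.18.
Closed form: n = −ln(1 − rB₀/P)/ln(1+r) = −ln(0.79463)/ln(1.02108) ≈ 11.018, so the balance reaches zero during payment 12.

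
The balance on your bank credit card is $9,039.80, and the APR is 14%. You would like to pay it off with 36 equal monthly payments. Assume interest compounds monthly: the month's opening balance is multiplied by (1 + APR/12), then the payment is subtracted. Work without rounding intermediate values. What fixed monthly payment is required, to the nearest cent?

$308.96

Monthly rate r = 14%/12 = 1.16667% = 0.0116667.
Level-payment amortization: P = B₀·r / (1 − (1+r)^(−n)) = 9039.80·0.0116667 / (1 − 1.01167^(−36)).
Denominator 1 − (1+r)^(−36) = 0.341353884.
P = 105.464 / 0.341353884 ≈ 308.96.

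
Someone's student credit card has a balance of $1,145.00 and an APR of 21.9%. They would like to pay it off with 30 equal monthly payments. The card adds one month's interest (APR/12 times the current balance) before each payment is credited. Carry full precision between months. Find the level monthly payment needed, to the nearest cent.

$49.90

Monthly rate r = 21.9%/12 = 1.825% = 0.01825.
Level-payment amortization: P = B₀·r / (1 − (1+r)^(−n)) = 1145.00·0.01825 / (1 − 1.01825^(−30)).
Denominator 1 − (1+r)^(−30) = 0.418744016.
P = 20.8962 / 0.418744016 ≈ 49.90.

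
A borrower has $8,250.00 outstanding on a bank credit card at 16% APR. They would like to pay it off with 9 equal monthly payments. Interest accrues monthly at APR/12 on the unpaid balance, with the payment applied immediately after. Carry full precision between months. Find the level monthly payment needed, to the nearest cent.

$978.86

Monthly rate r = 16%/12 = 1.33333% = 0.0133333.
Level-payment amortization: P = B₀·r / (1 − (1+r)^(−n)) = 8250.00·0.0133333 / (1 − 1.01333^(−9)).
Denominator 1 − (1+r)^(−9) = 0.112375993.
P = 110 / 0.112375993 ≈ 978.86.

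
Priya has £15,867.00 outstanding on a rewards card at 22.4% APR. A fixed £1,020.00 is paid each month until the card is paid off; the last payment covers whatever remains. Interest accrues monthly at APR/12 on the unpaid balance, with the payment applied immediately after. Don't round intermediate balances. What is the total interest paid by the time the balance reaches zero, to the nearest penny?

£3,053.37

Monthly rate r = 22.4%/12 = 1.86667% = 0.0186667.
Payoff takes n = ⌈−ln(1 − rB₀/P)/ln(1+r)⌉ = ⌈18.547⌉ = 19 payments; the last is £560.37.
Total paid = 18·£1,020.00 + £560.37 = £18,920.37.
Total interest = total paid − principal = £18,920.37 − £15,867.00 = £3,053.37.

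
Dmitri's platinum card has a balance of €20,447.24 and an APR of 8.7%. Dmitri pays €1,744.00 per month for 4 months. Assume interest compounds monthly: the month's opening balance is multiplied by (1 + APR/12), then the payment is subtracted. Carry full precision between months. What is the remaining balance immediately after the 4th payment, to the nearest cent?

Monthly rate r = 8.7%/12 = 0.725% = 0.00725.
Each month: B ← B·(1+r) − €1,744.00.
Month 1: interest €148.24; balance after payment €18,851.48.
Month 2: interest €136.67; balance after payment €17,244.16.
Month 3: interest €125.02; balance after payment €15,625.18.
Month 4: interest €113.28; balance after payment €13,994.46.

€13,994.46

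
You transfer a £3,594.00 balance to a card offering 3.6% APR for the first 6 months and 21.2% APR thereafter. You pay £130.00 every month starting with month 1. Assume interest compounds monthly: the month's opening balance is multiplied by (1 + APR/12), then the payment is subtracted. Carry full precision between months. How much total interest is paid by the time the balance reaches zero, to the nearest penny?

£861.32

Promo months 1–6 at r₀ = 3.6%/12 = 0.003; months 7+ at r₁ = 21.2%/12 = 0.0176667.
After month 6: iterate B ← B·(1+r₀) − £130.00 for 6 months → £2,873.31.
Then at r₁ with £130.00/mo: n₂ = −ln(1 − r₁·B/P)/ln(1+r₁) ≈ 28.27 → 29 more payments.
Total paid = 34·£130.00 + £35.32 = £4,455.32; interest = £4,455.32 − £3,594.00 = £861.32.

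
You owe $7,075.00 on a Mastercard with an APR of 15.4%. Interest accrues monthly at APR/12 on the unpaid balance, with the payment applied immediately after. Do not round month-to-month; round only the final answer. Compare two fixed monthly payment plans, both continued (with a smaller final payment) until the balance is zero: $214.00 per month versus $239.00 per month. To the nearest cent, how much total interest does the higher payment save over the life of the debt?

Monthly rate r = 15.4%/12 = 1.28333% = 0.0128333.
At $214.00/mo: n = ⌈−ln(1 − rB₀/P)/ln(1+r)⌉ = 44 payments (last $64.24); total interest = total paid − $7,075.00 = $2,191.24.
At $239.00/mo: 38 payments (last $113.97); total interest $1,881.97.
Interest saved = $2,191.24 − $1,881.97 = $309.27.

$309.27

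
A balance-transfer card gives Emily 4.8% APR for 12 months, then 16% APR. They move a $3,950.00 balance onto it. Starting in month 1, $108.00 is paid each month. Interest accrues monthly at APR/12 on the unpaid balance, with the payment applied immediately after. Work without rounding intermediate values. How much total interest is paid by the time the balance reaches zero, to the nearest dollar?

Promo months 1–12 at r₀ = 4.8%/12 = 0.004; months 13+ at r₁ = 16%/12 = 0.0133333.
After month 12: iterate B ← B·(1+r₀) − $108.00 for 12 months → $2,818.93.
Then at r₁ with $108.00/mo: n₂ = −ln(1 − r₁·B/P)/ln(1+r₁) ≈ 32.29 → 33 more payments.
Total paid = 44·$108.00 + $31.85 = $4,783.85; interest = $4,783.85 − $3,950.00 = $833.85.

$834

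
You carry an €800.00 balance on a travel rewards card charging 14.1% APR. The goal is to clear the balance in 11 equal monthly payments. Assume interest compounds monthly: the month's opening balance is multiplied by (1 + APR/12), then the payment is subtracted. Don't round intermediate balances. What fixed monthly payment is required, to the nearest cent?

€77.95

Monthly rate r = 14.1%/12 = 1.175% = 0.01175.
Level-payment amortization: P = B₀·r / (1 − (1+r)^(−n)) = 800.00·0.01175 / (1 − 1.01175^(−11)).
Denominator 1 − (1+r)^(−11) = 0.120583406.
P = 9.4 / 0.120583406 ≈ 77.95.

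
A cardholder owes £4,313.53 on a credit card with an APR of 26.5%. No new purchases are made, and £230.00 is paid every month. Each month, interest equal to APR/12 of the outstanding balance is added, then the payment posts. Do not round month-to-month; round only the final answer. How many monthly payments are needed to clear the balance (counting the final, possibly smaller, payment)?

25 months

Monthly rate r = 26.5%/12 = 2.20833% = 0.0220833.
Recurrence: B ← B·(1+r) − £230.00.
Month 1: interest £95.26; balance after payment £4,178.79.
Month 2: interest £92.28; balance after payment £4,041.07.
Closed form: n = −ln(1 − rB₀/P)/ln(1+r) = −ln(0.58584)/ln(1.02208) ≈ 24.480, so the balance reaches zero during payment 25.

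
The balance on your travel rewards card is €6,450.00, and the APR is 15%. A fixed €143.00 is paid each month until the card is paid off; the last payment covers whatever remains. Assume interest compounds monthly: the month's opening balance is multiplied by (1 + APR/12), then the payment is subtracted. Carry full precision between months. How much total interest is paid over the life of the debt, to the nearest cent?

Monthly rate r = 15%/12 = 1.25% = 0.0125.
Payoff takes n = ⌈−ln(1 − rB₀/P)/ln(1+r)⌉ = ⌈66.788⌉ = 67 payments; the last is €112.89.
Total paid = 66·€143.00 + €112.89 = €9,550.89.
Total interest = total paid − principal = €9,550.89 − €6,450.00 = €3,100.89.

€3,100.89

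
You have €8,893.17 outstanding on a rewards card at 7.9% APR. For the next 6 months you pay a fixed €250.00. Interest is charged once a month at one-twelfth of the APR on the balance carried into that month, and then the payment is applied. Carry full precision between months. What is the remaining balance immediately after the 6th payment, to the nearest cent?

€7,725.38

Monthly rate r = 7.9%/12 = 0.658333% = 0.00658333.
Each month: B ← B·(1+r) − €250.00.
Month 1: interest €58.55; balance after payment €8,701.72.
Month 2: interest €57.29; balance after payment €8,509.00.
Month 3: interest €56.02; balance after payment €8,315.02.
Month 4: interest €54.74; balance after payment €8,119.76.
Month 5: interest €53.46; balance after payment €7,923.22.
Month 6: interest €52.16; balance after payment €7,725.38.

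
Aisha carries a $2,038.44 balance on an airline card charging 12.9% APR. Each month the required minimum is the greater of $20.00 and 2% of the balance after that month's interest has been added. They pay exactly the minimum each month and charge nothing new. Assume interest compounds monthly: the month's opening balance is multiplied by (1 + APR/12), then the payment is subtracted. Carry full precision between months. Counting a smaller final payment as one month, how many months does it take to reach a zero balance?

147 months

Monthly rate r = 12.9%/12 = 1.075% = 0.01075.
While 2% of the post-interest balance exceeds $20.00, each month B ← (B·(1+r))·(1 − 0.02), i.e. B shrinks by the factor (1+r)·0.98 = 0.99054.
This holds for months 1–77. Entering month 78 the balance is $980.11; 2% of the post-interest balance is now below $20.00, so the flat $20.00 minimum applies from here.
From month 78 a fixed $20.00 at rate r clears $980.11 in 70 more payments. Total: 77 + 70 = 147 months.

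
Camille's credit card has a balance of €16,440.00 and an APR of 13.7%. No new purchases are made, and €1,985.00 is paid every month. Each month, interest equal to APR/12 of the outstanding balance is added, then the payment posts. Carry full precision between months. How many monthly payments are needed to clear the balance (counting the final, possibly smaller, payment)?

9 payments

Monthly rate r = 13.7%/12 = 1.14167% = 0.0114167.
Recurrence: B ← B·(1+r) − €1,985.00.
Month 1: interest €187.69; balance after payment €14,642.69.
Month 2: interest €167.17; balance after payment €12,824.86.
Closed form: n = −ln(1 − rB₀/P)/ln(1+r) = −ln(0.90545)/ln(1.01142) ≈ 8.750, so the balance reaches zero during payment 9.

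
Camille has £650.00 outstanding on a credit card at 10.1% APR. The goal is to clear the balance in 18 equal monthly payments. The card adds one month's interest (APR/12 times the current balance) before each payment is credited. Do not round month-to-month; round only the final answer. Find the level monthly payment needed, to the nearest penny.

Monthly rate r = 10.1%/12 = 0.841667% = 0.00841667.
Level-payment amortization: P = B₀·r / (1 − (1+r)^(−n)) = 650.00·0.00841667 / (1 − 1.00842^(−18)).
Denominator 1 − (1+r)^(−18) = 0.140037068.
P = 5.47083 / 0.140037068 ≈ 39.07.

£39.07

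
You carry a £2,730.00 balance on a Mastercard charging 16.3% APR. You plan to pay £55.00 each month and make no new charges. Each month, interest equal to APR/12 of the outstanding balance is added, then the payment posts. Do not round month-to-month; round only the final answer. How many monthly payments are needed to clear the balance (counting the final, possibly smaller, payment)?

84 payments

Monthly rate r = 16.3%/12 = 1.35833% = 0.0135833.
Recurrence: B ← B·(1+r) − £55.00.
Month 1: interest £37.08; balance after payment £2,712.08.
Month 2: interest £36.84; balance after payment £2,693.92.
Closed form: n = −ln(1 − rB₀/P)/ln(1+r) = −ln(0.32577)/ln(1.01358) ≈ 83.128, so the balance reaches zero during payment 84.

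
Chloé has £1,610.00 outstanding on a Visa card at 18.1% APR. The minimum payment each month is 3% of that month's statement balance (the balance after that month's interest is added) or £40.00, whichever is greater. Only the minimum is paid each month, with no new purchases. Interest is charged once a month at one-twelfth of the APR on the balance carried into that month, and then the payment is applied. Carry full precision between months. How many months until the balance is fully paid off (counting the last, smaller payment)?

59 months

Monthly rate r = 18.1%/12 = 1.50833% = 0.0150833.
While 3% of the post-interest balance exceeds £40.00, each month B ← (B·(1+r))·(1 − 0.03), i.e. B shrinks by the factor (1+r)·0.97 = 0.98463.
This holds for months 1–14. Entering month 15 the balance is £1,296.15; 3% of the post-interest balance is now below £40.00, so the flat £40.00 minimum applies from here.
From month 15 a fixed £40.00 at rate r clears £1,296.15 in 45 more payments. Total: 14 + 45 = 59 months.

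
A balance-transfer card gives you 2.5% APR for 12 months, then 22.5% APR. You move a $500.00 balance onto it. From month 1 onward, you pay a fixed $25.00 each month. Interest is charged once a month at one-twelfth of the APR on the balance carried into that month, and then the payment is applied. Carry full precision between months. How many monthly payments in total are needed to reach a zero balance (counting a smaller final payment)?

Promo months 1–12 at r₀ = 2.5%/12 = 0.00208333; months 13+ at r₁ = 22.5%/12 = 0.01875.
After month 12: iterate B ← B·(1+r₀) − $25.00 for 12 months → $209.18.
Then at r₁ with $25.00/mo: n₂ = −ln(1 − r₁·B/P)/ln(1+r₁) ≈ 9.19 → 10 more payments.

22 payments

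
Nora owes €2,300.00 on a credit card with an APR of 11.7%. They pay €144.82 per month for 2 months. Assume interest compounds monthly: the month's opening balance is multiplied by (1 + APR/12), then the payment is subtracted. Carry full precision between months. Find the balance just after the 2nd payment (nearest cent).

€2,054.02

Monthly rate r = 11.7%/12 = 0.975% = 0.00975.
Each month: B ← B·(1+r) − €144.82.
Month 1: interest €22.43; balance after payment €2,177.61.
Month 2: interest €21.23; balance after payment €2,054.02.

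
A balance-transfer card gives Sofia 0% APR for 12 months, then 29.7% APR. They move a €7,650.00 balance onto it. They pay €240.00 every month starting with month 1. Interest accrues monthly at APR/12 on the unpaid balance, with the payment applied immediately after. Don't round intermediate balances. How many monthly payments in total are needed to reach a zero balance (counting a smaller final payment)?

Promo months 1–12 at r₀ = 0%/12 = 0; months 13+ at r₁ = 29.7%/12 = 0.02475.
After month 12 (no interest yet): B = €7,650.00 − 12·€240.00 = €4,770.00.
Then at r₁ with €240.00/mo: n₂ = −ln(1 − r₁·B/P)/ln(1+r₁) ≈ 27.69 → 28 more payments.

40 payments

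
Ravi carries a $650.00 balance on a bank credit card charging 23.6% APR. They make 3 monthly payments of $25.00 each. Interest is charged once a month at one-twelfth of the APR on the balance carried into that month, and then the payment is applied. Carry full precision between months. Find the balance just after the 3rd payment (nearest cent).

Monthly rate r = 23.6%/12 = 1.96667% = 0.0196667.
Each month: B ← B·(1+r) − $25.00.
Month 1: interest $12.78; balance after payment $637.78.
Month 2: interest $12.54; balance after payment $625.33.
Month 3: interest $12.30; balance after payment $612.62.

$612.62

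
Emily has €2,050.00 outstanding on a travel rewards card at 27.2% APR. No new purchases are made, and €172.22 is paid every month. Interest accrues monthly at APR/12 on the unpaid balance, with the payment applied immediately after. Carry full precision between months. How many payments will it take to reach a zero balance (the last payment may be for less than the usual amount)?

15 payments

Monthly rate r = 27.2%/12 = 2.26667% = 0.0226667.
Recurrence: B ← B·(1+r) − €172.22.
Month 1: interest €46.47; balance after payment €1,924.25.
Month 2: interest €43.62; balance after payment €1,795.64.
Closed form: n = −ln(1 − rB₀/P)/ln(1+r) = −ln(0.73019)/ln(1.02267) ≈ 14.029, so the balance reaches zero during payment 15.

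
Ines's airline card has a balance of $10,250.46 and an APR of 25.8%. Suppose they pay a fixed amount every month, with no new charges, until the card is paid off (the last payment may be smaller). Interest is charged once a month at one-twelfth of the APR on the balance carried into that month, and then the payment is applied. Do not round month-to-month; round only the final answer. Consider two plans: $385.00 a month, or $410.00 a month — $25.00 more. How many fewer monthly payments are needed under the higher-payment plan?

Monthly rate r = 25.8%/12 = 2.15% = 0.0215.
At $385.00/mo: n = ⌈−ln(1 − rB₀/P)/ln(1+r)⌉ = 40 payments (last $362.56); total interest = total paid − $10,250.46 = $5,127.10.
At $410.00/mo: 37 payments (last $104.21); total interest $4,613.75.
Payments saved = 40 − 37 = 3.

3 fewer payments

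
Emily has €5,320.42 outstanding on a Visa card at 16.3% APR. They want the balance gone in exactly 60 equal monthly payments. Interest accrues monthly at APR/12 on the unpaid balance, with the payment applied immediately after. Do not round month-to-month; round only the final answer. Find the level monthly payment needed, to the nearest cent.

€130.23

Monthly rate r = 16.3%/12 = 1.35833% = 0.0135833.
Level-payment amortization: P = B₀·r / (1 − (1+r)^(−n)) = 5320.42·0.0135833 / (1 − 1.01358^(−60)).
Denominator 1 − (1+r)^(−60) = 0.554925863.
P = 72.269 / 0.554925863 ≈ 130.23.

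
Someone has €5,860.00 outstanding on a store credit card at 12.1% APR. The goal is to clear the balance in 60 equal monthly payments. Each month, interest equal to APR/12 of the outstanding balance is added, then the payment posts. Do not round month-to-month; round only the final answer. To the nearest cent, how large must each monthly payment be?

Monthly rate r = 12.1%/12 = 1.00833% = 0.0100833.
Level-payment amortization: P = B₀·r / (1 − (1+r)^(−n)) = 5860.00·0.0100833 / (1 − 1.01008^(−60)).
Denominator 1 − (1+r)^(−60) = 0.452268536.
P = 59.0883 / 0.452268536 ≈ 130.65.

€130.65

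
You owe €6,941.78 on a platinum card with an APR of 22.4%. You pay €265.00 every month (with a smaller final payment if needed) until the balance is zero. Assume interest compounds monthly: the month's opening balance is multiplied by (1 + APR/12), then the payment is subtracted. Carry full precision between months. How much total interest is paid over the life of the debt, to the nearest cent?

€2,678.16

Monthly rate r = 22.4%/12 = 1.86667% = 0.0186667.
Payoff takes n = ⌈−ln(1 − rB₀/P)/ln(1+r)⌉ = ⌈36.300⌉ = 37 payments; the last is €79.94.
Total paid = 36·€265.00 + €79.94 = €9,619.94.
Total interest = total paid − principal = €9,619.94 − €6,941.78 = €2,678.16.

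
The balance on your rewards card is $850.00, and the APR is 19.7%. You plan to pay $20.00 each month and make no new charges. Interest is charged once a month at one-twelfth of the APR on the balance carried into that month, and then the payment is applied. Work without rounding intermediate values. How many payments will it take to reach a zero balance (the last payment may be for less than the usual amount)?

74 months

Monthly rate r = 19.7%/12 = 1.64167% = 0.0164167.
Recurrence: B ← B·(1+r) − $20.00.
Month 1: interest $13.95; balance after payment $843.95.
Month 2: interest $13.85; balance after payment $837.81.
Closed form: n = −ln(1 − rB₀/P)/ln(1+r) = −ln(0.30229)/ln(1.01642) ≈ 73.471, so the balance reaches zero during payment 74.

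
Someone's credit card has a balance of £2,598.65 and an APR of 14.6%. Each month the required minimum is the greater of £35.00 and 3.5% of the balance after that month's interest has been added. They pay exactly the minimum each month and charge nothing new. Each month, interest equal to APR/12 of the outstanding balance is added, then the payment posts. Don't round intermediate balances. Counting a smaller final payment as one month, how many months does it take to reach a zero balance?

76 months

Monthly rate r = 14.6%/12 = 1.21667% = 0.0121667.
While 3.5% of the post-interest balance exceeds £35.00, each month B ← (B·(1+r))·(1 − 0.035), i.e. B shrinks by the factor (1+r)·0.965 = 0.97674.
This holds for months 1–42. Entering month 43 the balance is £967.12; 3.5% of the post-interest balance is now below £35.00, so the flat £35.00 minimum applies from here.
From month 43 a fixed £35.00 at rate r clears £967.12 in 34 more payments. Total: 42 + 34 = 76 months.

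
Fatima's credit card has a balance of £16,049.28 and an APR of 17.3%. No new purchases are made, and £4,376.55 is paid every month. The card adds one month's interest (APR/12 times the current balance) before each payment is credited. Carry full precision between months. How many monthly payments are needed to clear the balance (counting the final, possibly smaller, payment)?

4 months

Monthly rate r = 17.3%/12 = 1.44167% = 0.0144167.
Recurrence: B ← B·(1+r) − £4,376.55.
Month 1: interest £231.38; balance after payment £11,904.11.
Month 2: interest £171.62; balance after payment £7,699.17.
Month 3: interest £111.00; balance after payment £3,433.62.
Month 4: interest £49.50; balance after payment £0.00.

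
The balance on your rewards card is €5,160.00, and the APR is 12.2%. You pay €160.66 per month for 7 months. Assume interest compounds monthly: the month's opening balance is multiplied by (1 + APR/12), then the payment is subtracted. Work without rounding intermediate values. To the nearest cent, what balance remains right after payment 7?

Monthly rate r = 12.2%/12 = 1.01667% = 0.0101667.
Each month: B ← B·(1+r) − €160.66.
Month 1: interest €52.46; balance after payment €5,051.80.
Month 2: interest €51.36; balance after payment €4,942.50.
Month 3: interest €50.25; balance after payment €4,832.09.
Month 4: interest €49.13; balance after payment €4,720.55.
Month 5: interest €47.99; balance after payment €4,607.89.
Month 6: interest €46.85; balance after payment €4,494.07.
Month 7: interest €45.69; balance after payment €4,379.10.

€4,379.10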